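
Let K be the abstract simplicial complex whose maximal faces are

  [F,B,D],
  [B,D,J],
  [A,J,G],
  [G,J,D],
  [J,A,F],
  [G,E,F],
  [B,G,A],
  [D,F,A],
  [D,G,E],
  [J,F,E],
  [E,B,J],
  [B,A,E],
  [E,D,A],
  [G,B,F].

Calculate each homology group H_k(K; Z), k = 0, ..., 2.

H_0 = Z,  H_1 = Z^2,  H_2 = Z.

Order the vertices as A < B < D < E < F < G < J. Listing each simplex with vertices in this order, K has dimension 2 with simplices:

  0-simplices (7): A, B, D, E, F, G, J
  1-simplices (21): AB, AD, AE, AF, AG, AJ, BD, BE, BF, BG, BJ, DE, DF, DG, DJ, EF, EG, EJ, FG, FJ, GJ
  2-simplices (14): ABE, ABG, ADE, ADF, AFJ, AGJ, BDF, BDJ, BEJ, BFG, DEG, DGJ, EFG, EFJ

so the chain groups are C_0 ≅ Z^7, C_1 ≅ Z^21, C_2 ≅ Z^14.

The boundary map ∂_1: C_1 → C_0 sends each edge [p,q] (with p < q) to q − p.
The resulting 7×21 matrix has rank 6, and its Smith normal form has invariant factors (1,1,1,1,1,1).

Boundary ∂_2: C_2 → C_1 acts by ∂[p,q,r] = [q,r] − [p,r] + [p,q]. For instance
  ∂DEG = EG − DG + DE,
  ∂ADE = DE − AE + AD.
The 21×14 boundary matrix has rank 13 and Smith normal form diag(1,1,1,1,1,1,1,1,1,1,1,1,1).

Computing H_k = (kernel of ∂_k) / (image of ∂_{k+1}):

  H_0: rank C_0 − rank ∂_1 = 7 − 6 = 1, and the invariant factors of ∂_1 are all 1, so H_0 ≅ Z.
  H_1: rank ker ∂_1 − rank ∂_2 = (21 − 6) − 13 = 2, and the invariant factors of ∂_2 are all 1, so H_1 ≅ Z^2.
  H_2: rank ker ∂_2 − rank ∂_3 = (14 − 13) − 0 = 1, and there is no ∂_3, so H_2 ≅ Z.

As a check, the Euler characteristic is 7 − 21 + 14 = 0, which agrees with 1 − 2 + 1 = 0.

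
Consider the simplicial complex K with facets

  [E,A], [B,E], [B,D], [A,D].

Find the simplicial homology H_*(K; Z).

K has 4 vertices, 4 edges.
rank ∂_0 = 0, rank ∂_1 = 3 ⇒ b_0 = 4 − 0 − 3 = 1; all invariant factors of ∂_1 are 1 so no torsion. So H_0 ≅ Z.
rank ∂_1 = 3, rank ∂_2 = 0 ⇒ b_1 = 4 − 3 − 0 = 1. So H_1 ≅ Z.

H_0 = Z,  H_1 = Z.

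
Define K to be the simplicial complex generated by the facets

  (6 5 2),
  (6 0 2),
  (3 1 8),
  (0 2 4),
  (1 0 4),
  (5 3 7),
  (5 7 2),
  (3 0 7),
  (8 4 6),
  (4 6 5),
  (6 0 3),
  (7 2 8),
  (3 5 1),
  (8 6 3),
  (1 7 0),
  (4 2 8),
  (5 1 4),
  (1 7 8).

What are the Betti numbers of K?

We work with the vertex ordering 0 < 1 < 2 < 3 < 4 < 5 < 6 < 7 < 8. The simplices of K, each written with vertices in increasing order, are:

  0-simplices (9): [0], [1], [2], [3], [4], [5], [6], [7], [8]
  1-simplices (27): (27 of them)
  2-simplices (18): [0,1,4], [0,1,7], [0,2,4], [0,2,6], [0,3,6], [0,3,7], [1,3,5], [1,3,8], [1,4,5], [1,7,8], [2,4,8], [2,5,6], [2,5,7], [2,7,8], [3,5,7], [3,6,8], [4,5,6], [4,6,8]

giving chain groups C_0 ≅ Z^9, C_1 ≅ Z^27, C_2 ≅ Z^18.

∂_1: C_1 → C_0 sends each edge [p,q] (with p < q) to q − p. For instance
  ∂[2,7] = [7] − [2].
As a 9×27 matrix over Z this has rank 8, with invariant factors (1,1,1,1,1,1,1,1).

The boundary map ∂_2: C_2 → C_1 sends each 2-simplex [p,q,r] to [q,r] − [p,r] + [p,q]. For instance
  ∂[0,3,6] = [3,6] − [0,6] + [0,3],
  ∂[4,6,8] = [6,8] − [4,8] + [4,6].
The 27×18 boundary matrix has rank 18 and Smith normal form diag(1,1,1,1,1,1,1,1,1,1,1,1,1,1,1,1,1,2).

Computing H_k = (kernel of ∂_k) / (image of ∂_{k+1}):

  H_0: rank C_0 − rank ∂_1 = 9 − 8 = 1, and the invariant factors of ∂_1 are all 1, so H_0 = Z.
  H_1: rank ker ∂_1 − rank ∂_2 = (27 − 8) − 18 = 1, and ∂_2 has invariant factor 2 > 1, so H_1 = Z ⊕ Z_2.
  H_2: rank ker ∂_2 − rank ∂_3 = (18 − 18) − 0 = 0, and there is no ∂_3, so H_2 = 0.

As a check, the Euler characteristic is 9 − 27 + 18 = 0, which agrees with 1 − 1 + 0 = 0.
(K is a triangulation of the Klein bottle.)

Hence the Betti numbers are b_0 = 1, b_1 = 1, b_2 = 0.

b_0 = 1, b_1 = 1, b_2 = 0.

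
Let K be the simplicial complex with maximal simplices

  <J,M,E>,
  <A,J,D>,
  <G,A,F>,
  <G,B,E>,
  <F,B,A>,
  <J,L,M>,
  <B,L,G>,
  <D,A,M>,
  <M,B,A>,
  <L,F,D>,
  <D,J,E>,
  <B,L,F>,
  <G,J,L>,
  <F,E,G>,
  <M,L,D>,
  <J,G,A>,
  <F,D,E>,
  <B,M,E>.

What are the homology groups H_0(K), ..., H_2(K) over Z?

Order the vertices as A < B < D < E < F < G < J < L < M. Listing each simplex with vertices in this order, K has dimension 2 with simplices:

  0-simplices (9): A, B, D, E, F, G, J, L, M
  1-simplices (27): AB, AD, AF, AG, AJ, AM, BE, BF, BG, BL, BM, DE, DF, DJ, DL, DM, EF, EG, EJ, EM, FG, FL, GJ, GL, JL, JM, LM
  2-simplices (18): ABF, ABM, ADJ, ADM, AFG, AGJ, BEG, BEM, BFL, BGL, DEF, DEJ, DFL, DLM, EFG, EJM, GJL, JLM

so the chain groups are C_0 ≅ Z^9, C_1 ≅ Z^27, C_2 ≅ Z^18.

Boundary ∂_1: C_1 → C_0 sends each edge [p,q] (with p < q) to q − p. For instance
  ∂EF = F − E.
The resulting 9×27 matrix has rank 8, and its Smith normal form has invariant factors (1,1,1,1,1,1,1,1).

∂_2: C_2 → C_1 acts by ∂[p,q,r] = [q,r] − [p,r] + [p,q]. For instance
  ∂ABF = BF − AF + AB,
  ∂BEM = EM − BM + BE.
The resulting 27×18 matrix has rank 18, and its Smith normal form has invariant factors (1,1,1,1,1,1,1,1,1,1,1,1,1,1,1,1,1,2).

From H_k ≅ ker(∂_k) / im(∂_{k+1}) we obtain:

  H_0: rank C_0 − rank ∂_1 = 9 − 8 = 1, and the invariant factors of ∂_1 are all 1, so H_0 ≅ Z.
  H_1: rank ker ∂_1 − rank ∂_2 = (27 − 8) − 18 = 1, and ∂_2 has invariant factor 2 > 1, so H_1 ≅ Z ⊕ Z/2.
  H_2: rank ker ∂_2 − rank ∂_3 = (18 − 18) − 0 = 0, and there is no ∂_3, so H_2 ≅ 0.

H_0 = Z,  H_1 = Z ⊕ Z/2,  H_2 = 0.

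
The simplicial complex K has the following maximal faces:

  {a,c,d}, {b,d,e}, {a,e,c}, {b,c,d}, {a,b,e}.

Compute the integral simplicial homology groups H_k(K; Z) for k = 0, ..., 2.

K has 5 vertices, 10 edges, 5 triangles.
rank ∂_0 = 0, rank ∂_1 = 4 ⇒ b_0 = 5 − 0 − 4 = 1; all invariant factors of ∂_1 are 1 so no torsion. So H_0 ≅ Z.
rank ∂_1 = 4, rank ∂_2 = 5 ⇒ b_1 = 10 − 4 − 5 = 1; all invariant factors of ∂_2 are 1 so no torsion. So H_1 ≅ Z.
rank ∂_2 = 5, rank ∂_3 = 0 ⇒ b_2 = 5 − 5 − 0 = 0. So H_2 ≅ 0.

H_0 ≅ Z,  H_1 ≅ Z,  H_2 = 0.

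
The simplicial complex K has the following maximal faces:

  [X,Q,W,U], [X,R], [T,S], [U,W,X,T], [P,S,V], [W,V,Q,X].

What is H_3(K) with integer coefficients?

H_3 ≅ 0.

We work with the vertex ordering P < Q < R < S < T < U < V < W < X. The simplices of K, each written with vertices in increasing order, are:

  0-simplices (9): P, Q, R, S, T, U, V, W, X
  1-simplices (17): PS, PV, QU, QV, QW, QX, RX, ST, SV, TU, TW, TX, UW, UX, VW, VX, WX
  2-simplices (11): PSV, QUW, QUX, QVW, QVX, QWX, TUW, TUX, TWX, UWX, VWX
  3-simplices (3): QUWX, QVWX, TUWX

so the chain groups are C_0 ≅ Z^9, C_1 ≅ Z^17, C_2 ≅ Z^11, C_3 ≅ Z^3.

Boundary ∂_1: C_1 → C_0 maps an edge to its endpoints' difference, ∂[p,q] = q − p. For instance
  ∂UX = X − U.
The resulting 9×17 matrix has rank 8, and its Smith normal form has invariant factors (1,1,1,1,1,1,1,1).

∂_2: C_2 → C_1 sends each 2-simplex [p,q,r] to [q,r] − [p,r] + [p,q]. For instance
  ∂TUX = UX − TX + TU,
  ∂TUW = UW − TW + TU.
This gives a 17×11 integer matrix of rank 8; reducing to Smith normal form yields diagonal entries (1,1,1,1,1,1,1,1).

Boundary ∂_3: C_3 → C_2 sends each 3-simplex σ to the alternating sum Σ_i (−1)^i (σ with its i-th vertex removed). For instance
  ∂QUWX = UWX − QWX + QUX − QUW,
  ∂QVWX = VWX − QWX + QVX − QVW.
The 11×3 boundary matrix has rank 3 and Smith normal form diag(1,1,1).

Computing H_k = (kernel of ∂_k) / (image of ∂_{k+1}):

  H_3: rank ker ∂_3 − rank ∂_4 = (3 − 3) − 0 = 0, and there is no ∂_4, so H_3 ≅ 0.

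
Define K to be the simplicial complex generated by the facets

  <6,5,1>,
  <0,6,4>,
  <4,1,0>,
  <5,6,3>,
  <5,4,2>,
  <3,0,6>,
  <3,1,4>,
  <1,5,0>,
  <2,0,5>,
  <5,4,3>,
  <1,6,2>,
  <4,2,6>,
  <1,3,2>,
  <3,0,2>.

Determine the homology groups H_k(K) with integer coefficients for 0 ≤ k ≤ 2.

Order the vertices as 0 < 1 < 2 < 3 < 4 < 5 < 6. Listing each simplex with vertices in this order, K has dimension 2 with simplices:

  0-simplices (7): [0], [1], [2], [3], [4], [5], [6]
  1-simplices (21): [0,1], [0,2], [0,3], [0,4], [0,5], [0,6], [1,2], [1,3], [1,4], [1,5], [1,6], [2,3], [2,4], [2,5], [2,6], [3,4], [3,5], [3,6], [4,5], [4,6], [5,6]
  2-simplices (14): [0,1,4], [0,1,5], [0,2,3], [0,2,5], [0,3,6], [0,4,6], [1,2,3], [1,2,6], [1,3,4], [1,5,6], [2,4,5], [2,4,6], [3,4,5], [3,5,6]

giving chain groups C_0 ≅ Z^7, C_1 ≅ Z^21, C_2 ≅ Z^14.

Boundary ∂_1: C_1 → C_0 is given by ∂[p,q] = [q] − [p]. For instance
  ∂[2,3] = [3] − [2].
As a 7×21 matrix over Z this has rank 6, with invariant factors (1,1,1,1,1,1).

∂_2: C_2 → C_1 maps a triangle to the signed sum of its edges. For instance
  ∂[0,3,6] = [3,6] − [0,6] + [0,3],
  ∂[0,4,6] = [4,6] − [0,6] + [0,4].
The 21×14 boundary matrix has rank 13 and Smith normal form diag(1,1,1,1,1,1,1,1,1,1,1,1,1).

Computing H_k = (kernel of ∂_k) / (image of ∂_{k+1}):

  H_0: rank C_0 − rank ∂_1 = 7 − 6 = 1, and the invariant factors of ∂_1 are all 1, so H_0 ≅ Z.
  H_1: rank ker ∂_1 − rank ∂_2 = (21 − 6) − 13 = 2, and the invariant factors of ∂_2 are all 1, so H_1 ≅ Z^2.
  H_2: rank ker ∂_2 − rank ∂_3 = (14 − 13) − 0 = 1, and there is no ∂_3, so H_2 ≅ Z.

As a check, the Euler characteristic is 7 − 21 + 14 = 0, which agrees with 1 − 2 + 1 = 0.

H_0 ≅ Z,  H_1 ≅ Z^2,  H_2 ≅ Z.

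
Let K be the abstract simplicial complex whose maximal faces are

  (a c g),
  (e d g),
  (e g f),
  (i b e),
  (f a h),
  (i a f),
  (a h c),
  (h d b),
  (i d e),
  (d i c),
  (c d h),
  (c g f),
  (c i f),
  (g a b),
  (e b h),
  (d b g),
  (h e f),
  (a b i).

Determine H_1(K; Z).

H_1 ≅ Z ⊕ Z/2.

Fix the vertex order a < b < c < d < e < f < g < h < i and write every simplex with vertices in increasing order. Then dim K = 2 and the simplices of K are:

  0-simplices (9): a, b, c, d, e, f, g, h, i
  1-simplices (27): ab, ac, af, ag, ah, ai, bd, be, bg, bh, bi, cd, cf, cg, ch, ci, de, dg, dh, di, ef, eg, eh, ei, fg, fh, fi
  2-simplices (18): abg, abi, acg, ach, afh, afi, bdg, bdh, beh, bei, cdh, cdi, cfg, cfi, deg, dei, efg, efh

giving chain groups C_0 ≅ Z^9, C_1 ≅ Z^27, C_2 ≅ Z^18.

Boundary ∂_1: C_1 → C_0 is given by ∂[p,q] = [q] − [p].
This gives a 9×27 integer matrix of rank 8; reducing to Smith normal form yields diagonal entries (1,1,1,1,1,1,1,1).

The boundary map ∂_2: C_2 → C_1 sends each 2-simplex [p,q,r] to [q,r] − [p,r] + [p,q]. For instance
  ∂deg = eg − dg + de,
  ∂efg = fg − eg + ef.
The 27×18 boundary matrix has rank 18 and Smith normal form diag(1,1,1,1,1,1,1,1,1,1,1,1,1,1,1,1,1,2).

Computing H_k = (kernel of ∂_k) / (image of ∂_{k+1}):

  H_1: rank ker ∂_1 − rank ∂_2 = (27 − 8) − 18 = 1, and ∂_2 has invariant factor 2 > 1, so H_1 = Z ⊕ Z/2.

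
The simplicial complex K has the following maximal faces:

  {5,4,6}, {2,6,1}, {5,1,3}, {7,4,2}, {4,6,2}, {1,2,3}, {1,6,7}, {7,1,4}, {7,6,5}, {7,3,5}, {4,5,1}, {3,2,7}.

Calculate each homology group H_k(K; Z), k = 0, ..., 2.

H_0 = Z,  H_1 = Z/2,  H_2 = 0.

We work with the vertex ordering 1 < 2 < 3 < 4 < 5 < 6 < 7. The simplices of K, each written with vertices in increasing order, are:

  0-simplices (7): [1], [2], [3], [4], [5], [6], [7]
  1-simplices (18): [1,2], [1,3], [1,4], [1,5], [1,6], [1,7], [2,3], [2,4], [2,6], [2,7], [3,5], [3,7], [4,5], [4,6], [4,7], [5,6], [5,7], [6,7]
  2-simplices (12): [1,2,3], [1,2,6], [1,3,5], [1,4,5], [1,4,7], [1,6,7], [2,3,7], [2,4,6], [2,4,7], [3,5,7], [4,5,6], [5,6,7]

giving chain groups C_0 ≅ Z^7, C_1 ≅ Z^18, C_2 ≅ Z^12.

Boundary ∂_1: C_1 → C_0 maps an edge to its endpoints' difference, ∂[p,q] = q − p. For instance
  ∂[3,5] = [5] − [3].
As a 7×18 matrix over Z this has rank 6, with invariant factors (1,1,1,1,1,1).

∂_2: C_2 → C_1 sends each 2-simplex [p,q,r] to [q,r] − [p,r] + [p,q]. For instance
  ∂[1,4,7] = [4,7] − [1,7] + [1,4],
  ∂[1,2,6] = [2,6] − [1,6] + [1,2].
The 18×12 boundary matrix has rank 12 and Smith normal form diag(1,1,1,1,1,1,1,1,1,1,1,2).

From H_k ≅ ker(∂_k) / im(∂_{k+1}) we obtain:

  H_0: rank C_0 − rank ∂_1 = 7 − 6 = 1, and the invariant factors of ∂_1 are all 1, so H_0 = Z.
  H_1: rank ker ∂_1 − rank ∂_2 = (18 − 6) − 12 = 0, and ∂_2 has invariant factor 2 > 1, so H_1 = Z/2.
  H_2: rank ker ∂_2 − rank ∂_3 = (12 − 12) − 0 = 0, and there is no ∂_3, so H_2 = 0.

As a check, the Euler characteristic is 7 − 18 + 12 = 1, which agrees with 1 − 0 + 0 = 1.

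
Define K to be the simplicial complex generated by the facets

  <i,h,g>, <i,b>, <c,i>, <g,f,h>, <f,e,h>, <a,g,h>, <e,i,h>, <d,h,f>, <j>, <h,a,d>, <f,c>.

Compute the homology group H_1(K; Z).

H_1 ≅ Z.

Order the vertices as a < b < c < d < e < f < g < h < i < j. Listing each simplex with vertices in this order, K has dimension 2 with simplices:

  0-simplices (10): a, b, c, d, e, f, g, h, i, j
  1-simplices (16): ad, ag, ah, bi, cf, ci, df, dh, ef, eh, ei, fg, fh, gh, gi, hi
  2-simplices (7): adh, agh, dfh, efh, ehi, fgh, ghi

giving chain groups C_0 ≅ Z^10, C_1 ≅ Z^16, C_2 ≅ Z^7.

The boundary map ∂_1: C_1 → C_0 sends each edge [p,q] (with p < q) to q − p.
The 10×16 boundary matrix has rank 8 and Smith normal form diag(1,1,1,1,1,1,1,1).

The boundary map ∂_2: C_2 → C_1 acts by ∂[p,q,r] = [q,r] − [p,r] + [p,q]. For instance
  ∂ehi = hi − ei + eh,
  ∂dfh = fh − dh + df.
As a 16×7 matrix over Z this has rank 7, with invariant factors (1,1,1,1,1,1,1).

Now H_k = ker ∂_k / im ∂_{k+1}, so:

  H_1: rank ker ∂_1 − rank ∂_2 = (16 − 8) − 7 = 1, and the invariant factors of ∂_2 are all 1, so H_1 ≅ Z.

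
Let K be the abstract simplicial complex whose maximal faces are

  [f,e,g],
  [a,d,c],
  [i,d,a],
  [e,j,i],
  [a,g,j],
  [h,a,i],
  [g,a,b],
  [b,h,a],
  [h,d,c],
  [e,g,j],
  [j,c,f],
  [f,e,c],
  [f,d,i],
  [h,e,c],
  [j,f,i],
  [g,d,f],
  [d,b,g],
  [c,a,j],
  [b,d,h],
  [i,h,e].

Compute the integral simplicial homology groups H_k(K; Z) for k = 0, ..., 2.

H_0 ≅ Z,  H_1 ≅ Z ⊕ Z/2,  H_2 = 0.

We work with the vertex ordering a < b < c < d < e < f < g < h < i < j. The simplices of K, each written with vertices in increasing order, are:

  0-simplices (10): a, b, c, d, e, f, g, h, i, j
  1-simplices (30): ab, ac, ad, ag, ah, ai, aj, bd, bg, bh, cd, ce, cf, ch, cj, df, dg, dh, di, ef, eg, eh, ei, ej, fg, fi, fj, gj, hi, ij
  2-simplices (20): abg, abh, acd, acj, adi, agj, ahi, bdg, bdh, cdh, cef, ceh, cfj, dfg, dfi, efg, egj, ehi, eij, fij

so the chain groups are C_0 ≅ Z^10, C_1 ≅ Z^30, C_2 ≅ Z^20.

∂_1: C_1 → C_0 maps an edge to its endpoints' difference, ∂[p,q] = q − p. For instance
  ∂hi = i − h.
This gives a 10×30 integer matrix of rank 9; reducing to Smith normal form yields diagonal entries (1,1,1,1,1,1,1,1,1).

Boundary ∂_2: C_2 → C_1 sends each 2-simplex [p,q,r] to [q,r] − [p,r] + [p,q]. For instance
  ∂abh = bh − ah + ab,
  ∂efg = fg − eg + ef.
The resulting 30×20 matrix has rank 20, and its Smith normal form has invariant factors (1,1,1,1,1,1,1,1,1,1,1,1,1,1,1,1,1,1,1,2).

Now H_k = ker ∂_k / im ∂_{k+1}, so:

  H_0: rank C_0 − rank ∂_1 = 10 − 9 = 1, and the invariant factors of ∂_1 are all 1, so H_0 = Z.
  H_1: rank ker ∂_1 − rank ∂_2 = (30 − 9) − 20 = 1, and ∂_2 has invariant factor 2 > 1, so H_1 = Z ⊕ Z/2.
  H_2: rank ker ∂_2 − rank ∂_3 = (20 − 20) − 0 = 0, and there is no ∂_3, so H_2 = 0.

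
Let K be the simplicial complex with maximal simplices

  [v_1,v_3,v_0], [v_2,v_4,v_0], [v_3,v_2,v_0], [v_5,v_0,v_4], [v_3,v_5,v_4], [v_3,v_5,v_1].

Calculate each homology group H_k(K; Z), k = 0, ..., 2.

H_0 ≅ Z,  H_1 ≅ Z,  H_2 = 0.

Fix the vertex order v_0 < v_1 < v_2 < v_3 < v_4 < v_5 and write every simplex with vertices in increasing order. Then dim K = 2 and the simplices of K are:

  0-simplices (6): [v_0], [v_1], [v_2], [v_3], [v_4], [v_5]
  1-simplices (12): [v_0,v_1], [v_0,v_2], [v_0,v_3], [v_0,v_4], [v_0,v_5], [v_1,v_3], [v_1,v_5], [v_2,v_3], [v_2,v_4], [v_3,v_4], [v_3,v_5], [v_4,v_5]
  2-simplices (6): [v_0,v_1,v_3], [v_0,v_2,v_3], [v_0,v_2,v_4], [v_0,v_4,v_5], [v_1,v_3,v_5], [v_3,v_4,v_5]

Hence C_0 ≅ Z^6, C_1 ≅ Z^12, C_2 ≅ Z^6.

Boundary ∂_1: C_1 → C_0 maps an edge to its endpoints' difference, ∂[p,q] = q − p. For instance
  ∂[v_3,v_4] = [v_4] − [v_3].
As a 6×12 matrix over Z this has rank 5, with invariant factors (1,1,1,1,1).

Boundary ∂_2: C_2 → C_1 sends each 2-simplex [p,q,r] to [q,r] − [p,r] + [p,q]. For instance
  ∂[v_0,v_2,v_3] = [v_2,v_3] − [v_0,v_3] + [v_0,v_2],
  ∂[v_0,v_1,v_3] = [v_1,v_3] − [v_0,v_3] + [v_0,v_1].
As a 12×6 matrix over Z this has rank 6, with invariant factors (1,1,1,1,1,1).

Reading off H_k = ker ∂_k / im ∂_{k+1}:

  H_0: rank C_0 − rank ∂_1 = 6 − 5 = 1, and the invariant factors of ∂_1 are all 1, so H_0 ≅ Z.
  H_1: rank ker ∂_1 − rank ∂_2 = (12 − 5) − 6 = 1, and the invariant factors of ∂_2 are all 1, so H_1 ≅ Z.
  H_2: rank ker ∂_2 − rank ∂_3 = (6 − 6) − 0 = 0, and there is no ∂_3, so H_2 ≅ 0.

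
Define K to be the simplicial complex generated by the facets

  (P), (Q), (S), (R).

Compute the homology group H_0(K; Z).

Order the vertices as P < Q < R < S. Listing each simplex with vertices in this order, K has dimension 0 with simplices:

  0-simplices (4): P, Q, R, S

giving chain groups C_0 ≅ Z^4.

Computing H_k = (kernel of ∂_k) / (image of ∂_{k+1}):

  H_0: rank C_0 − rank ∂_1 = 4 − 0 = 4, and there is no ∂_1, so H_0 ≅ Z^4.

H_0 ≅ Z^4.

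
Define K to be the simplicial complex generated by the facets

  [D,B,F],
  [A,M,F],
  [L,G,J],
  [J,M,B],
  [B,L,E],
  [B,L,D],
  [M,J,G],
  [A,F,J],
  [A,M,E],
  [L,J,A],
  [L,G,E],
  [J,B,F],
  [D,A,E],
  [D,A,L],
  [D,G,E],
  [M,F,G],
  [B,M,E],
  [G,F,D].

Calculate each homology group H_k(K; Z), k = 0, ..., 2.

H_0 = Z,  H_1 = Z ⊕ Z/2,  H_2 = 0.

K has 9 vertices, 27 edges, 18 triangles.
rank ∂_0 = 0, rank ∂_1 = 8 ⇒ b_0 = 9 − 0 − 8 = 1; all invariant factors of ∂_1 are 1 so no torsion. So H_0 = Z.
rank ∂_1 = 8, rank ∂_2 = 18 ⇒ b_1 = 27 − 8 − 18 = 1; ∂_2 has invariant factor(s) [2] giving torsion. So H_1 = Z ⊕ Z/2.
rank ∂_2 = 18, rank ∂_3 = 0 ⇒ b_2 = 18 − 18 − 0 = 0. So H_2 = 0.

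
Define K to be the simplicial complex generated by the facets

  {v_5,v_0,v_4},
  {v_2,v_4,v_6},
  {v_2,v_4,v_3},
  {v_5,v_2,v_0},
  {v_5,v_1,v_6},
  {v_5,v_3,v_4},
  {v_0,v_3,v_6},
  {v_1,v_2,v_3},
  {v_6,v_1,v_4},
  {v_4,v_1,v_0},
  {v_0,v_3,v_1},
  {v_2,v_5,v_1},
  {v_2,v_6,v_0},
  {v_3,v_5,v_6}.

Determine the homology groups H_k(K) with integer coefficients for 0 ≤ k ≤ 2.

H_0 ≅ Z,  H_1 ≅ Z^2,  H_2 ≅ Z.

Fix the vertex order v_0 < v_1 < v_2 < v_3 < v_4 < v_5 < v_6 and write every simplex with vertices in increasing order. Then dim K = 2 and the simplices of K are:

  0-simplices (7): [v_0], [v_1], [v_2], [v_3], [v_4], [v_5], [v_6]
  1-simplices (21): (21 of them)
  2-simplices (14): (14 of them)

giving chain groups C_0 ≅ Z^7, C_1 ≅ Z^21, C_2 ≅ Z^14.

∂_1: C_1 → C_0 maps an edge to its endpoints' difference, ∂[p,q] = q − p. For instance
  ∂[v_1,v_3] = [v_3] − [v_1].
As a 7×21 matrix over Z this has rank 6, with invariant factors (1,1,1,1,1,1).

Boundary ∂_2: C_2 → C_1 acts by ∂[p,q,r] = [q,r] − [p,r] + [p,q]. For instance
  ∂[v_0,v_1,v_3] = [v_1,v_3] − [v_0,v_3] + [v_0,v_1],
  ∂[v_1,v_2,v_3] = [v_2,v_3] − [v_1,v_3] + [v_1,v_2].
The resulting 21×14 matrix has rank 13, and its Smith normal form has invariant factors (1,1,1,1,1,1,1,1,1,1,1,1,1).

From H_k ≅ ker(∂_k) / im(∂_{k+1}) we obtain:

  H_0: rank C_0 − rank ∂_1 = 7 − 6 = 1, and the invariant factors of ∂_1 are all 1, so H_0 ≅ Z.
  H_1: rank ker ∂_1 − rank ∂_2 = (21 − 6) − 13 = 2, and the invariant factors of ∂_2 are all 1, so H_1 ≅ Z^2.
  H_2: rank ker ∂_2 − rank ∂_3 = (14 − 13) − 0 = 1, and there is no ∂_3, so H_2 ≅ Z.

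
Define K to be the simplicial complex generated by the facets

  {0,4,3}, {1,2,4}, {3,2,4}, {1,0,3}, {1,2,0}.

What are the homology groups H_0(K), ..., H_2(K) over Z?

Order the vertices as 0 < 1 < 2 < 3 < 4. Listing each simplex with vertices in this order, K has dimension 2 with simplices:

  0-simplices (5): [0], [1], [2], [3], [4]
  1-simplices (10): [0,1], [0,2], [0,3], [0,4], [1,2], [1,3], [1,4], [2,3], [2,4], [3,4]
  2-simplices (5): [0,1,2], [0,1,3], [0,3,4], [1,2,4], [2,3,4]

giving chain groups C_0 ≅ Z^5, C_1 ≅ Z^10, C_2 ≅ Z^5.

∂_1: C_1 → C_0 sends each edge [p,q] (with p < q) to q − p. For instance
  ∂[1,4] = [4] − [1].
The 5×10 boundary matrix has rank 4 and Smith normal form diag(1,1,1,1).

∂_2: C_2 → C_1 maps a triangle to the signed sum of its edges. For instance
  ∂[2,3,4] = [3,4] − [2,4] + [2,3],
  ∂[1,2,4] = [2,4] − [1,4] + [1,2].
This gives a 10×5 integer matrix of rank 5; reducing to Smith normal form yields diagonal entries (1,1,1,1,1).

Reading off H_k = ker ∂_k / im ∂_{k+1}:

  H_0: rank C_0 − rank ∂_1 = 5 − 4 = 1, and the invariant factors of ∂_1 are all 1, so H_0 = Z.
  H_1: rank ker ∂_1 − rank ∂_2 = (10 − 4) − 5 = 1, and the invariant factors of ∂_2 are all 1, so H_1 = Z.
  H_2: rank ker ∂_2 − rank ∂_3 = (5 − 5) − 0 = 0, and there is no ∂_3, so H_2 = 0.

(K is a triangulation of the Möbius band.)

H_0 = Z,  H_1 = Z,  H_2 = 0.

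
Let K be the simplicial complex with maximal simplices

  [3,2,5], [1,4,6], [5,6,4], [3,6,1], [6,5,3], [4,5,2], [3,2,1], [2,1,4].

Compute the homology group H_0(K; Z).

Take the total order 1 < 2 < 3 < 4 < 5 < 6 on the vertex set. Then K (dimension 2) consists of the simplices:

  0-simplices (6): [1], [2], [3], [4], [5], [6]
  1-simplices (12): [1,2], [1,3], [1,4], [1,6], [2,3], [2,4], [2,5], [3,5], [3,6], [4,5], [4,6], [5,6]
  2-simplices (8): [1,2,3], [1,2,4], [1,3,6], [1,4,6], [2,3,5], [2,4,5], [3,5,6], [4,5,6]

Hence C_0 ≅ Z^6, C_1 ≅ Z^12, C_2 ≅ Z^8.

The boundary map ∂_1: C_1 → C_0 sends each edge [p,q] (with p < q) to q − p. For instance
  ∂[2,3] = [3] − [2].
This gives a 6×12 integer matrix of rank 5; reducing to Smith normal form yields diagonal entries (1,1,1,1,1).

The boundary map ∂_2: C_2 → C_1 maps a triangle to the signed sum of its edges. For instance
  ∂[1,3,6] = [3,6] − [1,6] + [1,3],
  ∂[4,5,6] = [5,6] − [4,6] + [4,5].
The resulting 12×8 matrix has rank 7, and its Smith normal form has invariant factors (1,1,1,1,1,1,1).

Now H_k = ker ∂_k / im ∂_{k+1}, so:

  H_0: rank C_0 − rank ∂_1 = 6 − 5 = 1, and the invariant factors of ∂_1 are all 1, so H_0 = Z.

H_0 = Z.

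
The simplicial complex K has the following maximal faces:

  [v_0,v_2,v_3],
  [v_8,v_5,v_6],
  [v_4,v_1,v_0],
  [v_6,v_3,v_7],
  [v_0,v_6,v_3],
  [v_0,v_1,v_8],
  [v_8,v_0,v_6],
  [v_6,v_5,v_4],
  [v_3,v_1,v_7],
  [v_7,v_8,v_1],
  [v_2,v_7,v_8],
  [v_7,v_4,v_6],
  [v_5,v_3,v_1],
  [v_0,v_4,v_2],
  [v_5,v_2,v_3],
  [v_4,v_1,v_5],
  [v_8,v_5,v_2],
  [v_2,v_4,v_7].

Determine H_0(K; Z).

Order the vertices as v_0 < v_1 < v_2 < v_3 < v_4 < v_5 < v_6 < v_7 < v_8. Listing each simplex with vertices in this order, K has dimension 2 with simplices:

  0-simplices (9): [v_0], [v_1], [v_2], [v_3], [v_4], [v_5], [v_6], [v_7], [v_8]
  1-simplices (27): (27 of them)
  2-simplices (18): (18 of them)

so the chain groups are C_0 ≅ Z^9, C_1 ≅ Z^27, C_2 ≅ Z^18.

Boundary ∂_1: C_1 → C_0 maps an edge to its endpoints' difference, ∂[p,q] = q − p. For instance
  ∂[v_0,v_1] = [v_1] − [v_0].
This gives a 9×27 integer matrix of rank 8; reducing to Smith normal form yields diagonal entries (1,1,1,1,1,1,1,1).

∂_2: C_2 → C_1 acts by ∂[p,q,r] = [q,r] − [p,r] + [p,q]. For instance
  ∂[v_2,v_7,v_8] = [v_7,v_8] − [v_2,v_8] + [v_2,v_7],
  ∂[v_1,v_3,v_7] = [v_3,v_7] − [v_1,v_7] + [v_1,v_3].
The resulting 27×18 matrix has rank 17, and its Smith normal form has invariant factors (1,1,1,1,1,1,1,1,1,1,1,1,1,1,1,1,1).

Reading off H_k = ker ∂_k / im ∂_{k+1}:

  H_0: rank C_0 − rank ∂_1 = 9 − 8 = 1, and the invariant factors of ∂_1 are all 1, so H_0 ≅ Z.

H_0 ≅ Z.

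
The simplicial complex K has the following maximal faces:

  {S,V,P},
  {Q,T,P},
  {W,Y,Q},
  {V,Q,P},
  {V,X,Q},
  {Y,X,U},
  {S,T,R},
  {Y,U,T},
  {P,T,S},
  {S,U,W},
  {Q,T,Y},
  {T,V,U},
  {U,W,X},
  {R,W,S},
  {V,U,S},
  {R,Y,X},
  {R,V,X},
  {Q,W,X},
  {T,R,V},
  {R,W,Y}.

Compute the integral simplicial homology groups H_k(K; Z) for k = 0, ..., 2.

H_0 ≅ Z,  H_1 ≅ Z × Z/2,  H_2 = 0.

Order the vertices as P < Q < R < S < T < U < V < W < X < Y. Listing each simplex with vertices in this order, K has dimension 2 with simplices:

  0-simplices (10): P, Q, R, S, T, U, V, W, X, Y
  1-simplices (30): PQ, PS, PT, PV, QT, QV, QW, QX, QY, RS, RT, RV, RW, RX, RY, ST, SU, SV, SW, TU, TV, TY, UV, UW, UX, UY, VX, WX, WY, XY
  2-simplices (20): PQT, PQV, PST, PSV, QTY, QVX, QWX, QWY, RST, RSW, RTV, RVX, RWY, RXY, SUV, SUW, TUV, TUY, UWX, UXY

Hence C_0 ≅ Z^10, C_1 ≅ Z^30, C_2 ≅ Z^20.

Boundary ∂_1: C_1 → C_0 maps an edge to its endpoints' difference, ∂[p,q] = q − p. For instance
  ∂TY = Y − T.
The resulting 10×30 matrix has rank 9, and its Smith normal form has invariant factors (1,1,1,1,1,1,1,1,1).

∂_2: C_2 → C_1 maps a triangle to the signed sum of its edges. For instance
  ∂TUY = UY − TY + TU,
  ∂QWY = WY − QY + QW.
The resulting 30×20 matrix has rank 20, and its Smith normal form has invariant factors (1,1,1,1,1,1,1,1,1,1,1,1,1,1,1,1,1,1,1,2).

Now H_k = ker ∂_k / im ∂_{k+1}, so:

  H_0: rank C_0 − rank ∂_1 = 10 − 9 = 1, and the invariant factors of ∂_1 are all 1, so H_0 ≅ Z.
  H_1: rank ker ∂_1 − rank ∂_2 = (30 − 9) − 20 = 1, and ∂_2 has invariant factor 2 > 1, so H_1 ≅ Z × Z/2.
  H_2: rank ker ∂_2 − rank ∂_3 = (20 − 20) − 0 = 0, and there is no ∂_3, so H_2 ≅ 0.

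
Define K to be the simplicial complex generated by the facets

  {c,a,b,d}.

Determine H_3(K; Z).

Order the vertices as a < b < c < d. Listing each simplex with vertices in this order, K has dimension 3 with simplices:

  0-simplices (4): a, b, c, d
  1-simplices (6): ab, ac, ad, bc, bd, cd
  2-simplices (4): abc, abd, acd, bcd
  3-simplices (1): abcd

so the chain groups are C_0 ≅ Z^4, C_1 ≅ Z^6, C_2 ≅ Z^4, C_3 ≅ Z^1.

∂_1: C_1 → C_0 is given by ∂[p,q] = [q] − [p].
This gives a 4×6 integer matrix of rank 3; reducing to Smith normal form yields diagonal entries (1,1,1).

Boundary ∂_2: C_2 → C_1 acts by ∂[p,q,r] = [q,r] − [p,r] + [p,q]. For instance
  ∂abd = bd − ad + ab,
  ∂abc = bc − ac + ab.
As a 6×4 matrix over Z this has rank 3, with invariant factors (1,1,1).

The boundary map ∂_3: C_3 → C_2 sends each 3-simplex σ to the alternating sum Σ_i (−1)^i (σ with its i-th vertex removed). For instance
  ∂abcd = bcd − acd + abd − abc.
This gives a 4×1 integer matrix of rank 1; reducing to Smith normal form yields diagonal entries (1).

Reading off H_k = ker ∂_k / im ∂_{k+1}:

  H_3: rank ker ∂_3 − rank ∂_4 = (1 − 1) − 0 = 0, and there is no ∂_4, so H_3 = 0.

(K is a triangulation of the 3-simplex.)

H_3 = 0.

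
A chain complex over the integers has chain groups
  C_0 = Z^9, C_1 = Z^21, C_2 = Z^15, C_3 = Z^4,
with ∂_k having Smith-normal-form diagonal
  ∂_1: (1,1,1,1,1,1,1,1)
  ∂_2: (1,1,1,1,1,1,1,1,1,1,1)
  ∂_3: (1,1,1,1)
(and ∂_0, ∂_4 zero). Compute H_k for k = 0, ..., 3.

H_0 ≅ Z,  H_1 ≅ Z^2,  H_2 = 0,  H_3 = 0.

H_0: b_0 = 9 − 0 − 8 = 1; torsion from ∂_1 factors > 1: none. So H_0 ≅ Z.
H_1: b_1 = 21 − 8 − 11 = 2; torsion from ∂_2 factors > 1: none. So H_1 ≅ Z^2.
H_2: b_2 = 15 − 11 − 4 = 0; torsion from ∂_3 factors > 1: none. So H_2 ≅ 0.
H_3: b_3 = 4 − 4 − 0 = 0; torsion from ∂_4 factors > 1: none. So H_3 ≅ 0.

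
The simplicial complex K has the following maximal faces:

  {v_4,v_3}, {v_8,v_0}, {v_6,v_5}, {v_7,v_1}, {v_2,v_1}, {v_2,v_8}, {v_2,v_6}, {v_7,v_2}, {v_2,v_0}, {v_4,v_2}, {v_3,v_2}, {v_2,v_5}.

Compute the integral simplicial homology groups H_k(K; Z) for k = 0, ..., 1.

K has 9 vertices, 12 edges.
rank ∂_0 = 0, rank ∂_1 = 8 ⇒ b_0 = 9 − 0 − 8 = 1; all invariant factors of ∂_1 are 1 so no torsion. So H_0 ≅ Z.
rank ∂_1 = 8, rank ∂_2 = 0 ⇒ b_1 = 12 − 8 − 0 = 4. So H_1 ≅ Z^4.

H_0 = Z,  H_1 = Z^4.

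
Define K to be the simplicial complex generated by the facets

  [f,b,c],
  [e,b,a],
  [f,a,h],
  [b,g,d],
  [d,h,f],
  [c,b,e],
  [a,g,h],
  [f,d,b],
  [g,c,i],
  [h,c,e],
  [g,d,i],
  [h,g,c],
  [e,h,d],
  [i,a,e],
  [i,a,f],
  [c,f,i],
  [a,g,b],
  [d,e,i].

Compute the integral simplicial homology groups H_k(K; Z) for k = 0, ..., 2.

We work with the vertex ordering a < b < c < d < e < f < g < h < i. The simplices of K, each written with vertices in increasing order, are:

  0-simplices (9): a, b, c, d, e, f, g, h, i
  1-simplices (27): ab, ae, af, ag, ah, ai, bc, bd, be, bf, bg, ce, cf, cg, ch, ci, de, df, dg, dh, di, eh, ei, fh, fi, gh, gi
  2-simplices (18): abe, abg, aei, afh, afi, agh, bce, bcf, bdf, bdg, ceh, cfi, cgh, cgi, deh, dei, dfh, dgi

Hence C_0 ≅ Z^9, C_1 ≅ Z^27, C_2 ≅ Z^18.

∂_1: C_1 → C_0 maps an edge to its endpoints' difference, ∂[p,q] = q − p. For instance
  ∂ab = b − a.
The 9×27 boundary matrix has rank 8 and Smith normal form diag(1,1,1,1,1,1,1,1).

Boundary ∂_2: C_2 → C_1 maps a triangle to the signed sum of its edges. For instance
  ∂ceh = eh − ch + ce,
  ∂bce = ce − be + bc.
As a 27×18 matrix over Z this has rank 17, with invariant factors (1,1,1,1,1,1,1,1,1,1,1,1,1,1,1,1,1).

From H_k ≅ ker(∂_k) / im(∂_{k+1}) we obtain:

  H_0: rank C_0 − rank ∂_1 = 9 − 8 = 1, and the invariant factors of ∂_1 are all 1, so H_0 = Z.
  H_1: rank ker ∂_1 − rank ∂_2 = (27 − 8) − 17 = 2, and the invariant factors of ∂_2 are all 1, so H_1 = Z^2.
  H_2: rank ker ∂_2 − rank ∂_3 = (18 − 17) − 0 = 1, and there is no ∂_3, so H_2 = Z.

As a check, the Euler characteristic is 9 − 27 + 18 = 0, which agrees with 1 − 2 + 1 = 0.

H_0 = Z,  H_1 = Z^2,  H_2 = Z.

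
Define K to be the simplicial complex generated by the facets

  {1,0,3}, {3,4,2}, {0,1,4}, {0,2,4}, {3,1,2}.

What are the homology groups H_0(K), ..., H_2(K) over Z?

K has 5 vertices, 10 edges, 5 triangles.
rank ∂_0 = 0, rank ∂_1 = 4 ⇒ b_0 = 5 − 0 − 4 = 1; all invariant factors of ∂_1 are 1 so no torsion. So H_0 = Z.
rank ∂_1 = 4, rank ∂_2 = 5 ⇒ b_1 = 10 − 4 − 5 = 1; all invariant factors of ∂_2 are 1 so no torsion. So H_1 = Z.
rank ∂_2 = 5, rank ∂_3 = 0 ⇒ b_2 = 5 − 5 − 0 = 0. So H_2 = 0.

H_0 = Z,  H_1 = Z,  H_2 = 0.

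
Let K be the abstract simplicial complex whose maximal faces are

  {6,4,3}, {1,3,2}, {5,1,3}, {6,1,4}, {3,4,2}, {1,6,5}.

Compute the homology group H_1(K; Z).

H_1 = Z.

Order the vertices as 1 < 2 < 3 < 4 < 5 < 6. Listing each simplex with vertices in this order, K has dimension 2 with simplices:

  0-simplices (6): [1], [2], [3], [4], [5], [6]
  1-simplices (12): [1,2], [1,3], [1,4], [1,5], [1,6], [2,3], [2,4], [3,4], [3,5], [3,6], [4,6], [5,6]
  2-simplices (6): [1,2,3], [1,3,5], [1,4,6], [1,5,6], [2,3,4], [3,4,6]

Hence C_0 ≅ Z^6, C_1 ≅ Z^12, C_2 ≅ Z^6.

The boundary map ∂_1: C_1 → C_0 maps an edge to its endpoints' difference, ∂[p,q] = q − p. For instance
  ∂[2,4] = [4] − [2].
This gives a 6×12 integer matrix of rank 5; reducing to Smith normal form yields diagonal entries (1,1,1,1,1).

Boundary ∂_2: C_2 → C_1 sends each 2-simplex [p,q,r] to [q,r] − [p,r] + [p,q]. For instance
  ∂[1,5,6] = [5,6] − [1,6] + [1,5],
  ∂[1,2,3] = [2,3] − [1,3] + [1,2].
The 12×6 boundary matrix has rank 6 and Smith normal form diag(1,1,1,1,1,1).

Reading off H_k = ker ∂_k / im ∂_{k+1}:

  H_1: rank ker ∂_1 − rank ∂_2 = (12 − 5) − 6 = 1, and the invariant factors of ∂_2 are all 1, so H_1 ≅ Z.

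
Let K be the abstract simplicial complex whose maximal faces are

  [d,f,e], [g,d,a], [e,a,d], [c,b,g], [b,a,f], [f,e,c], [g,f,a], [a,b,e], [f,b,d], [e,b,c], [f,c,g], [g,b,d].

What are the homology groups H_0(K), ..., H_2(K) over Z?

Order the vertices as a < b < c < d < e < f < g. Listing each simplex with vertices in this order, K has dimension 2 with simplices:

  0-simplices (7): a, b, c, d, e, f, g
  1-simplices (18): ab, ad, ae, af, ag, bc, bd, be, bf, bg, ce, cf, cg, de, df, dg, ef, fg
  2-simplices (12): abe, abf, ade, adg, afg, bce, bcg, bdf, bdg, cef, cfg, def

giving chain groups C_0 ≅ Z^7, C_1 ≅ Z^18, C_2 ≅ Z^12.

The boundary map ∂_1: C_1 → C_0 maps an edge to its endpoints' difference, ∂[p,q] = q − p.
The 7×18 boundary matrix has rank 6 and Smith normal form diag(1,1,1,1,1,1).

Boundary ∂_2: C_2 → C_1 acts by ∂[p,q,r] = [q,r] − [p,r] + [p,q]. For instance
  ∂bce = ce − be + bc,
  ∂adg = dg − ag + ad.
The 18×12 boundary matrix has rank 12 and Smith normal form diag(1,1,1,1,1,1,1,1,1,1,1,2).

Computing H_k = (kernel of ∂_k) / (image of ∂_{k+1}):

  H_0: rank C_0 − rank ∂_1 = 7 − 6 = 1, and the invariant factors of ∂_1 are all 1, so H_0 ≅ Z.
  H_1: rank ker ∂_1 − rank ∂_2 = (18 − 6) − 12 = 0, and ∂_2 has invariant factor 2 > 1, so H_1 ≅ Z/2.
  H_2: rank ker ∂_2 − rank ∂_3 = (12 − 12) − 0 = 0, and there is no ∂_3, so H_2 ≅ 0.

As a check, the Euler characteristic is 7 − 18 + 12 = 1, which agrees with 1 − 0 + 0 = 1.

H_0 ≅ Z,  H_1 ≅ Z/2,  H_2 = 0.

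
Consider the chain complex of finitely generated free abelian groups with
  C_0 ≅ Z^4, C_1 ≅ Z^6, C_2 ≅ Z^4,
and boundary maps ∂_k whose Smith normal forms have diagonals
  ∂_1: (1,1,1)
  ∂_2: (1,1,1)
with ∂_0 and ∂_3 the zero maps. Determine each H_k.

H_0 = Z,  H_1 = 0,  H_2 = Z.

H_0: b_0 = 4 − 0 − 3 = 1; torsion from ∂_1 factors > 1: none. So H_0 = Z.
H_1: b_1 = 6 − 3 − 3 = 0; torsion from ∂_2 factors > 1: none. So H_1 = 0.
H_2: b_2 = 4 − 3 − 0 = 1; torsion from ∂_3 factors > 1: none. So H_2 = Z.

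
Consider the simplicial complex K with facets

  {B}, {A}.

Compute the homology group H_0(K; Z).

We work with the vertex ordering A < B. The simplices of K, each written with vertices in increasing order, are:

  0-simplices (2): A, B

so the chain groups are C_0 ≅ Z^2.

Reading off H_k = ker ∂_k / im ∂_{k+1}:

  H_0: rank C_0 − rank ∂_1 = 2 − 0 = 2, and there is no ∂_1, so H_0 ≅ Z^2.

(K is a triangulation of a set of 2 points.)

H_0 ≅ Z^2.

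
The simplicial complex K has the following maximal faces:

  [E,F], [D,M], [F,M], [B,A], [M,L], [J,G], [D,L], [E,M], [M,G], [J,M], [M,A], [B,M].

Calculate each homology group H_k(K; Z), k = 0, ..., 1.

Take the total order A < B < D < E < F < G < J < L < M on the vertex set. Then K (dimension 1) consists of the simplices:

  0-simplices (9): A, B, D, E, F, G, J, L, M
  1-simplices (12): AB, AM, BM, DL, DM, EF, EM, FM, GJ, GM, JM, LM

giving chain groups C_0 ≅ Z^9, C_1 ≅ Z^12.

Boundary ∂_1: C_1 → C_0 is given by ∂[p,q] = [q] − [p]. For instance
  ∂FM = M − F.
The resulting 9×12 matrix has rank 8, and its Smith normal form has invariant factors (1,1,1,1,1,1,1,1).

Reading off H_k = ker ∂_k / im ∂_{k+1}:

  H_0: rank C_0 − rank ∂_1 = 9 − 8 = 1, and the invariant factors of ∂_1 are all 1, so H_0 ≅ Z.
  H_1: rank ker ∂_1 − rank ∂_2 = (12 − 8) − 0 = 4, and there is no ∂_2, so H_1 ≅ Z^4.

As a check, the Euler characteristic is 9 − 12 = -3, which agrees with 1 − 4 = -3.

H_0 = Z,  H_1 = Z^4.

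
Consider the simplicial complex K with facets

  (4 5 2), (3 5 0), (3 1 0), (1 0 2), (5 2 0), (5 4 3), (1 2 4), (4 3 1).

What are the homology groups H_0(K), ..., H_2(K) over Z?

H_0 = Z,  H_1 = 0,  H_2 = Z.

Fix the vertex order 0 < 1 < 2 < 3 < 4 < 5 and write every simplex with vertices in increasing order. Then dim K = 2 and the simplices of K are:

  0-simplices (6): [0], [1], [2], [3], [4], [5]
  1-simplices (12): [0,1], [0,2], [0,3], [0,5], [1,2], [1,3], [1,4], [2,4], [2,5], [3,4], [3,5], [4,5]
  2-simplices (8): [0,1,2], [0,1,3], [0,2,5], [0,3,5], [1,2,4], [1,3,4], [2,4,5], [3,4,5]

giving chain groups C_0 ≅ Z^6, C_1 ≅ Z^12, C_2 ≅ Z^8.

Boundary ∂_1: C_1 → C_0 sends each edge [p,q] (with p < q) to q − p. For instance
  ∂[4,5] = [5] − [4].
The resulting 6×12 matrix has rank 5, and its Smith normal form has invariant factors (1,1,1,1,1).

Boundary ∂_2: C_2 → C_1 maps a triangle to the signed sum of its edges. For instance
  ∂[3,4,5] = [4,5] − [3,5] + [3,4],
  ∂[0,1,3] = [1,3] − [0,3] + [0,1].
The 12×8 boundary matrix has rank 7 and Smith normal form diag(1,1,1,1,1,1,1).

Reading off H_k = ker ∂_k / im ∂_{k+1}:

  H_0: rank C_0 − rank ∂_1 = 6 − 5 = 1, and the invariant factors of ∂_1 are all 1, so H_0 ≅ Z.
  H_1: rank ker ∂_1 − rank ∂_2 = (12 − 5) − 7 = 0, and the invariant factors of ∂_2 are all 1, so H_1 ≅ 0.
  H_2: rank ker ∂_2 − rank ∂_3 = (8 − 7) − 0 = 1, and there is no ∂_3, so H_2 ≅ Z.

(K is a triangulation of the 2-sphere S^2.)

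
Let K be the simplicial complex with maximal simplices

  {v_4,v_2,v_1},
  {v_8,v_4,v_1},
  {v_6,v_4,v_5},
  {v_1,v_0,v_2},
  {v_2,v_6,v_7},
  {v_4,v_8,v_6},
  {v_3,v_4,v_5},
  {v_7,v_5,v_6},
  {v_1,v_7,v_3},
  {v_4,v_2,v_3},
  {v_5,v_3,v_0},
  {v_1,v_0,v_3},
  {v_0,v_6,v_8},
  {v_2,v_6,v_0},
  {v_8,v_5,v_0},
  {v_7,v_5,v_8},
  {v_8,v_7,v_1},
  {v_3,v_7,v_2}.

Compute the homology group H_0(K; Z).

K has 9 vertices, 27 edges, 18 triangles.
rank ∂_0 = 0, rank ∂_1 = 8 ⇒ b_0 = 9 − 0 − 8 = 1; all invariant factors of ∂_1 are 1 so no torsion. So H_0 = Z.

H_0 = Z.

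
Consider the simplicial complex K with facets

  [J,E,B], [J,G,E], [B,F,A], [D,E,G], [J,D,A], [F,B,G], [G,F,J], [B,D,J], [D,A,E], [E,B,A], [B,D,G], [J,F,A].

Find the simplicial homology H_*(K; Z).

H_0 = Z,  H_1 = Z/2,  H_2 = 0.

K has 7 vertices, 18 edges, 12 triangles.
rank ∂_0 = 0, rank ∂_1 = 6 ⇒ b_0 = 7 − 0 − 6 = 1; all invariant factors of ∂_1 are 1 so no torsion. So H_0 = Z.
rank ∂_1 = 6, rank ∂_2 = 12 ⇒ b_1 = 18 − 6 − 12 = 0; ∂_2 has invariant factor(s) [2] giving torsion. So H_1 = Z/2.
rank ∂_2 = 12, rank ∂_3 = 0 ⇒ b_2 = 12 − 12 − 0 = 0. So H_2 = 0.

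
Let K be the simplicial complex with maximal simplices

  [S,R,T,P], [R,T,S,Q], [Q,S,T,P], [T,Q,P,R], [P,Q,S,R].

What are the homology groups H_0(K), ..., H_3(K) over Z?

Fix the vertex order P < Q < R < S < T and write every simplex with vertices in increasing order. Then dim K = 3 and the simplices of K are:

  0-simplices (5): P, Q, R, S, T
  1-simplices (10): PQ, PR, PS, PT, QR, QS, QT, RS, RT, ST
  2-simplices (10): PQR, PQS, PQT, PRS, PRT, PST, QRS, QRT, QST, RST
  3-simplices (5): PQRS, PQRT, PQST, PRST, QRST

so the chain groups are C_0 ≅ Z^5, C_1 ≅ Z^10, C_2 ≅ Z^10, C_3 ≅ Z^5.

The boundary map ∂_1: C_1 → C_0 sends each edge [p,q] (with p < q) to q − p.
This gives a 5×10 integer matrix of rank 4; reducing to Smith normal form yields diagonal entries (1,1,1,1).

Boundary ∂_2: C_2 → C_1 maps a triangle to the signed sum of its edges. For instance
  ∂PQS = QS − PS + PQ,
  ∂QRS = RS − QS + QR.
As a 10×10 matrix over Z this has rank 6, with invariant factors (1,1,1,1,1,1).

Boundary ∂_3: C_3 → C_2 sends each 3-simplex σ to the alternating sum Σ_i (−1)^i (σ with its i-th vertex removed). For instance
  ∂PQRS = QRS − PRS + PQS − PQR,
  ∂QRST = RST − QST + QRT − QRS.
The 10×5 boundary matrix has rank 4 and Smith normal form diag(1,1,1,1).

Reading off H_k = ker ∂_k / im ∂_{k+1}:

  H_0: rank C_0 − rank ∂_1 = 5 − 4 = 1, and the invariant factors of ∂_1 are all 1, so H_0 = Z.
  H_1: rank ker ∂_1 − rank ∂_2 = (10 − 4) − 6 = 0, and the invariant factors of ∂_2 are all 1, so H_1 = 0.
  H_2: rank ker ∂_2 − rank ∂_3 = (10 − 6) − 4 = 0, and the invariant factors of ∂_3 are all 1, so H_2 = 0.
  H_3: rank ker ∂_3 − rank ∂_4 = (5 − 4) − 0 = 1, and there is no ∂_4, so H_3 = Z.

As a check, the Euler characteristic is 5 − 10 + 10 − 5 = 0, which agrees with 1 − 0 + 0 − 1 = 0.

H_0 = Z,  H_1 = 0,  H_2 = 0,  H_3 = Z.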